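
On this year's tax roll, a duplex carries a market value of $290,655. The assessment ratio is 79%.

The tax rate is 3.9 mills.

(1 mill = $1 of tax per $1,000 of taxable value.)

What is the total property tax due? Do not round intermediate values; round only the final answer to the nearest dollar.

Assessed value = $290,655 × 0.79 = $229,617.45
Tax = $229,617.45 × 0.0039 = $895.508055

$896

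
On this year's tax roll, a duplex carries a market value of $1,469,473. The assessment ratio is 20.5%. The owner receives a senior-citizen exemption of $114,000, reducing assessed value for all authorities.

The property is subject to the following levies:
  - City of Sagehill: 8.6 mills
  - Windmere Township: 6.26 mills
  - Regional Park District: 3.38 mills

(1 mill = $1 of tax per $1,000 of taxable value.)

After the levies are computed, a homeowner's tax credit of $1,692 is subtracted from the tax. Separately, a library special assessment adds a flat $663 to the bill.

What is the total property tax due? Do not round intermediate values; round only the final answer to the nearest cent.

Assessed value = $1,469,473 × 0.205 = $301,241.965
Taxable value = $301,241.965 − $114,000 = $187,241.965
City of Sagehill: $187,241.965 × 0.0086 = $1,610.280899
Windmere Township: $187,241.965 × 0.00626 = $1,172.1347009
Regional Park District: $187,241.965 × 0.00338 = $632.8778417
Levies subtotal = $3,415.2934416
After credit = $3,415.2934416 − $1,692 = $1,723.2934416
Total = $1,723.2934416 + $663 = $2,386.2934416

$2,386.29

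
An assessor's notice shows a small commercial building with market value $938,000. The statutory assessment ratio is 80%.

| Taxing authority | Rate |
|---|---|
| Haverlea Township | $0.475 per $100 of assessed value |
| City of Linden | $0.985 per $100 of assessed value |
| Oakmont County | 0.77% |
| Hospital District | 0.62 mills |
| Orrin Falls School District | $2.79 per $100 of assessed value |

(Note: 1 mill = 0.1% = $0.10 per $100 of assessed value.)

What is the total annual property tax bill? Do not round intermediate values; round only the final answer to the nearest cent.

$38,135.33

Assessed value = $938,000 × 0.8 = $750,400
Haverlea Township: $750,400 × 0.00475 = $3,564.4
City of Linden: $750,400 × 0.00985 = $7,391.44
Oakmont County: $750,400 × 0.0077 = $5,778.08
Hospital District: $750,400 × 0.00062 = $465.248
Orrin Falls School District: $750,400 × 0.0279 = $20,936.16
Total = $38,135.328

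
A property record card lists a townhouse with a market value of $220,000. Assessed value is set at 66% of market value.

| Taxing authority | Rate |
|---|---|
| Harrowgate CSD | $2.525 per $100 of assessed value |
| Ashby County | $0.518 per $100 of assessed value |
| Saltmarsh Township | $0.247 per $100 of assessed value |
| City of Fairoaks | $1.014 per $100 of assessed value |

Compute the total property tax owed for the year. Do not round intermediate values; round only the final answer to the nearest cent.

$6,249.41

Assessed value = $220,000 × 0.66 = $145,200
Harrowgate CSD: $145,200 × 0.02525 = $3,666.3
Ashby County: $145,200 × 0.00518 = $752.136
Saltmarsh Township: $145,200 × 0.00247 = $358.644
City of Fairoaks: $145,200 × 0.01014 = $1,472.328
Total = $3,666.3 + $752.136 + $358.644 + $1,472.328 = $6,249.408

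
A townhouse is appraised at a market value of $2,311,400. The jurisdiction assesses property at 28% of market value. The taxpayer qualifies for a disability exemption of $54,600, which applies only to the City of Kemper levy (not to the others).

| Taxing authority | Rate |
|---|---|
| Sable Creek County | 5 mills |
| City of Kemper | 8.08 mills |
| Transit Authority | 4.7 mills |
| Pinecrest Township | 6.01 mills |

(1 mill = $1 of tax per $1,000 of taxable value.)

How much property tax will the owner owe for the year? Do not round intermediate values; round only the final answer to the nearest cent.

Assessed value = $2,311,400 × 0.28 = $647,192
Sable Creek County: $647,192 × 0.005 = $3,235.96
City of Kemper: ($647,192 − $54,600) × 0.00808 = $592,592 × 0.00808 = $4,788.14336
Transit Authority: $647,192 × 0.0047 = $3,041.8024
Pinecrest Township: $647,192 × 0.00601 = $3,889.62392
Total = $14,955.52968

$14,955.53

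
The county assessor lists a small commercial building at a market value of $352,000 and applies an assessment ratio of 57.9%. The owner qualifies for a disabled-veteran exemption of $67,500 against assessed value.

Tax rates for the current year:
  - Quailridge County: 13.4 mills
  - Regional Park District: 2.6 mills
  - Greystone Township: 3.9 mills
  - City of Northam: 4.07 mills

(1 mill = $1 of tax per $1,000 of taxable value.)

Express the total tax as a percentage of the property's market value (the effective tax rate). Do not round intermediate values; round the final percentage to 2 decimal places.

Assessed value = $352,000 × 0.579 = $203,808
Taxable value = $203,808 − $67,500 = $136,308
Quailridge County: $136,308 × 0.0134 = $1,826.5272
Regional Park District: $136,308 × 0.0026 = $354.4008
Greystone Township: $136,308 × 0.0039 = $531.6012
City of Northam: $136,308 × 0.00407 = $554.77356
Total tax = $3,267.30276
Effective rate = $3,267.30276 ÷ $352,000 = 0.93% of market value

0.93%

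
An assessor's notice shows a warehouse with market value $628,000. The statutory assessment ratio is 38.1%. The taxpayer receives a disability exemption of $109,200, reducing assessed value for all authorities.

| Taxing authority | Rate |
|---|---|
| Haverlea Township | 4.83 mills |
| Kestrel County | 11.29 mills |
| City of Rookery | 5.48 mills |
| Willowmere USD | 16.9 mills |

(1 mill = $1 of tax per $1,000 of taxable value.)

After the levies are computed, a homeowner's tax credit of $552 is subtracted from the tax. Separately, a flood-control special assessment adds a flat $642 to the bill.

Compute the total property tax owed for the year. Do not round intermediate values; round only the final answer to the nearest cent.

$5,097.62

Assessed value = $628,000 × 0.381 = $239,268
Taxable value = $239,268 − $109,200 = $130,068
Haverlea Township: $130,068 × 0.00483 = $628.22844
Kestrel County: $130,068 × 0.01129 = $1,468.46772
City of Rookery: $130,068 × 0.00548 = $712.77264
Willowmere USD: $130,068 × 0.0169 = $2,198.1492
Levies subtotal = $5,007.618
After credit = $5,007.618 − $552 = $4,455.618
Total = $4,455.618 + $642 = $5,097.618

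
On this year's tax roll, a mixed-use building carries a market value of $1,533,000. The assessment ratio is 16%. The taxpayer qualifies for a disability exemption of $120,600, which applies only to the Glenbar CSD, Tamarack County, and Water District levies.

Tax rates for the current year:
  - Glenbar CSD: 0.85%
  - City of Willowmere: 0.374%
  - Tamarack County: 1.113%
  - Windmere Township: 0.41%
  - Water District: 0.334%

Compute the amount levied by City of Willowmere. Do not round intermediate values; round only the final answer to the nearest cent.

Assessed value = $1,533,000 × 0.16 = $245,280
City of Willowmere taxable value = $245,280 (exemption does not apply)
City of Willowmere levy = $245,280 × 0.00374 = $917.3472

$917.35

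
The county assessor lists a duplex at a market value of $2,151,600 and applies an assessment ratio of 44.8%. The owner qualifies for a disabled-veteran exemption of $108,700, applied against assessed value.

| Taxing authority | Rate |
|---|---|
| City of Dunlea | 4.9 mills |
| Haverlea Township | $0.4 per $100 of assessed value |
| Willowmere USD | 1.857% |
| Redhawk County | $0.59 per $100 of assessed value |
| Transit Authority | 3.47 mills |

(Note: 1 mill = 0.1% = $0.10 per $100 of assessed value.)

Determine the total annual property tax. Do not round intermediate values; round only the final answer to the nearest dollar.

Assessed value = $2,151,600 × 0.448 = $963,916.8
Taxable value = $963,916.8 − $108,700 = $855,216.8
City of Dunlea: $855,216.8 × 0.0049 = $4,190.56232
Haverlea Township: $855,216.8 × 0.004 = $3,420.8672
Willowmere USD: $855,216.8 × 0.01857 = $15,881.375976
Redhawk County: $855,216.8 × 0.0059 = $5,045.77912
Transit Authority: $855,216.8 × 0.00347 = $2,967.602296
Total = $31,506.186912

$31,506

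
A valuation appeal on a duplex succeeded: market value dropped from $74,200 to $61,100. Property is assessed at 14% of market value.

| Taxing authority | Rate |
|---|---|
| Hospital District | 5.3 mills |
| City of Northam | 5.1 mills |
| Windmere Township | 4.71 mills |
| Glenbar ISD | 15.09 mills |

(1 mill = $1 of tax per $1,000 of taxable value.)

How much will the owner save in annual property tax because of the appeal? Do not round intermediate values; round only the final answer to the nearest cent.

$55.39

Old assessed value = $74,200 × 0.14 = $10,388
New assessed value = $61,100 × 0.14 = $8,554
Combined rate = 0.0053 + 0.0051 + 0.00471 + 0.01509 = 0.0302
Old tax = $10,388 × 0.0302 = $313.7176
New tax = $8,554 × 0.0302 = $258.3308
Reduction = $313.7176 − $258.3308 = $55.3868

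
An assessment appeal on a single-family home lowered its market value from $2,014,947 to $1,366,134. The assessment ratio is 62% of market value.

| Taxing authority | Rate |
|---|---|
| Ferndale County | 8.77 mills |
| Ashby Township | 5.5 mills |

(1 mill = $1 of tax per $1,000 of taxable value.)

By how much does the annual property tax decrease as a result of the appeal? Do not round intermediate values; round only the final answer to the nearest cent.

Old assessed value = $2,014,947 × 0.62 = $1,249,267.14
New assessed value = $1,366,134 × 0.62 = $847,003.08
Combined rate = 0.00877 + 0.0055 = 0.01427
Old tax = $1,249,267.14 × 0.01427 = $17,827.0420878
New tax = $847,003.08 × 0.01427 = $12,086.7339516
Reduction = $17,827.0420878 − $12,086.7339516 = $5,740.3081362

$5,740.31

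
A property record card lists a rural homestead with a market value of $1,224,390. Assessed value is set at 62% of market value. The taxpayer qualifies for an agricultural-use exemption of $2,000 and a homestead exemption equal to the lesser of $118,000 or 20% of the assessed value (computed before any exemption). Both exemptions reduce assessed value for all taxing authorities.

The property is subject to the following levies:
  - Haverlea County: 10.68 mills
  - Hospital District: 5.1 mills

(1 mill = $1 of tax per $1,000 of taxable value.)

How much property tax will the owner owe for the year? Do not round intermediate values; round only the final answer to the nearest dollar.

Assessed value = $1,224,390 × 0.62 = $759,121.8
Homestead exemption = min($118,000, 20% × $759,121.8) = min($118,000, $151,824.36) = $118,000 (dollar cap binds)
Taxable value = $759,121.8 − $2,000 − $118,000 = $639,121.8
Haverlea County: $639,121.8 × 0.01068 = $6,825.820824
Hospital District: $639,121.8 × 0.0051 = $3,259.52118
Total = $10,085.342004

$10,085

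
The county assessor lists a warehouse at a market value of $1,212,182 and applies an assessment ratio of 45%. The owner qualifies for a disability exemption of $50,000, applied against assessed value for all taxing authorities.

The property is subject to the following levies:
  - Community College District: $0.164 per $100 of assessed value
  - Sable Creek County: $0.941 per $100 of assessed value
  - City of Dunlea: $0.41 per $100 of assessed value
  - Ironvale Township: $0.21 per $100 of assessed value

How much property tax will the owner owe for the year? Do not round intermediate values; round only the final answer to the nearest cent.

Assessed value = $1,212,182 × 0.45 = $545,481.9
Taxable value = $545,481.9 − $50,000 = $495,481.9
Community College District: $495,481.9 × 0.00164 = $812.590316
Sable Creek County: $495,481.9 × 0.00941 = $4,662.484679
City of Dunlea: $495,481.9 × 0.0041 = $2,031.47579
Ironvale Township: $495,481.9 × 0.0021 = $1,040.51199
Total = $812.590316 + $4,662.484679 + $2,031.47579 + $1,040.51199 = $8,547.062775

$8,547.06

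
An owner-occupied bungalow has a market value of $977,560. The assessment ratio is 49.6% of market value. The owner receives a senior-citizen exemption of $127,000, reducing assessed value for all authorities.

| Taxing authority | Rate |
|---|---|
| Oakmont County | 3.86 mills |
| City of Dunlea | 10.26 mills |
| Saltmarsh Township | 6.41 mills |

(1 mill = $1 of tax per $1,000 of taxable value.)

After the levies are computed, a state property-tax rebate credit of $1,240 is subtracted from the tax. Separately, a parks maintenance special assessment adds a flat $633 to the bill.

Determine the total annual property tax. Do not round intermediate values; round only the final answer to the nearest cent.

$6,740.07

Assessed value = $977,560 × 0.496 = $484,869.76
Taxable value = $484,869.76 − $127,000 = $357,869.76
Oakmont County: $357,869.76 × 0.00386 = $1,381.3772736
City of Dunlea: $357,869.76 × 0.01026 = $3,671.7437376
Saltmarsh Township: $357,869.76 × 0.00641 = $2,293.9451616
Levies subtotal = $7,347.0661728
After credit = $7,347.0661728 − $1,240 = $6,107.0661728
Total = $6,107.0661728 + $633 = $6,740.0661728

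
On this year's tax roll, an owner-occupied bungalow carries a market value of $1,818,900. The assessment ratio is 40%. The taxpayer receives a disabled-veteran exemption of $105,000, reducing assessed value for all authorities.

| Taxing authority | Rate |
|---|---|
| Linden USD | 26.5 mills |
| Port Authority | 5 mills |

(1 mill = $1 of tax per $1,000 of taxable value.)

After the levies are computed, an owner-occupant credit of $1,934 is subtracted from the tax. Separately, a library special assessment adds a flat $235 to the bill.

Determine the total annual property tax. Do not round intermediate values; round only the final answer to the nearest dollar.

$17,912

Assessed value = $1,818,900 × 0.4 = $727,560
Taxable value = $727,560 − $105,000 = $622,560
Linden USD: $622,560 × 0.0265 = $16,497.84
Port Authority: $622,560 × 0.005 = $3,112.8
Levies subtotal = $19,610.64
After credit = $19,610.64 − $1,934 = $17,676.64
Total = $17,676.64 + $235 = $17,911.64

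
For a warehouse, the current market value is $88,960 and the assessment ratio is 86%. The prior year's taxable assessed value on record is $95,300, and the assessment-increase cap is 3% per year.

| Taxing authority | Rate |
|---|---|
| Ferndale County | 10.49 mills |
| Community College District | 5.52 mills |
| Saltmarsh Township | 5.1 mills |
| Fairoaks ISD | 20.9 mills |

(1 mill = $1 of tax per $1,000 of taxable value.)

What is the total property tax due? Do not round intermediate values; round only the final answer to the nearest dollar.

Uncapped assessed value = $88,960 × 0.86 = $76,505.6
Cap limit = $95,300 × 1.03 = $98,159
Taxable assessed value = min($76,505.6, $98,159) = $76,505.6 (cap does not bind)
Ferndale County: $76,505.6 × 0.01049 = $802.543744
Community College District: $76,505.6 × 0.00552 = $422.310912
Saltmarsh Township: $76,505.6 × 0.0051 = $390.17856
Fairoaks ISD: $76,505.6 × 0.0209 = $1,598.96704
Total = $3,214.000256

$3,214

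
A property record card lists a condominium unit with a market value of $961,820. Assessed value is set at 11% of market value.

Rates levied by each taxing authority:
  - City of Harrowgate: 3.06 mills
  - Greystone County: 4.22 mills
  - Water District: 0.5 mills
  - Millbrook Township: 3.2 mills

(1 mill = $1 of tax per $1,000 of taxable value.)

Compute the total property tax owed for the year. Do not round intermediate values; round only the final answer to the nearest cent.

Assessed value = $961,820 × 0.11 = $105,800.2
City of Harrowgate: $105,800.2 × 0.00306 = $323.748612
Greystone County: $105,800.2 × 0.00422 = $446.476844
Water District: $105,800.2 × 0.0005 = $52.9001
Millbrook Township: $105,800.2 × 0.0032 = $338.56064
Total = $323.748612 + $446.476844 + $52.9001 + $338.56064 = $1,161.686196

$1,161.69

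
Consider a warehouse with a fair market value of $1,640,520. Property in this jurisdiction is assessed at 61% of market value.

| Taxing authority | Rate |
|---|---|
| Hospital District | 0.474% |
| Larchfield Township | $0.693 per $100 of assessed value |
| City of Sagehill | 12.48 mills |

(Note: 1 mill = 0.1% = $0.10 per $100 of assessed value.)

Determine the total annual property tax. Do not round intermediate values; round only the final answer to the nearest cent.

Assessed value = $1,640,520 × 0.61 = $1,000,717.2
Hospital District: $1,000,717.2 × 0.00474 = $4,743.399528
Larchfield Township: $1,000,717.2 × 0.00693 = $6,934.970196
City of Sagehill: $1,000,717.2 × 0.01248 = $12,488.950656
Total = $24,167.32038

$24,167.32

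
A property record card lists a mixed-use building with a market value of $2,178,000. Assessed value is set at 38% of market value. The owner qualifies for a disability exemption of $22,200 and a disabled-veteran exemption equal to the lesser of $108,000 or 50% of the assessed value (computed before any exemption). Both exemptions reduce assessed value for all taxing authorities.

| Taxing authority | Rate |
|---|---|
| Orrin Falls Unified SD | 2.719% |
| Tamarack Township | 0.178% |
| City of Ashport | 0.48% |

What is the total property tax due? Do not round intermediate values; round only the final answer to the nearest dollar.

Assessed value = $2,178,000 × 0.38 = $827,640
Disabled-veteran exemption = min($108,000, 50% × $827,640) = min($108,000, $413,820) = $108,000 (dollar cap binds)
Taxable value = $827,640 − $22,200 − $108,000 = $697,440
Orrin Falls Unified SD: $697,440 × 0.02719 = $18,963.3936
Tamarack Township: $697,440 × 0.00178 = $1,241.4432
City of Ashport: $697,440 × 0.0048 = $3,347.712
Total = $23,552.5488

$23,553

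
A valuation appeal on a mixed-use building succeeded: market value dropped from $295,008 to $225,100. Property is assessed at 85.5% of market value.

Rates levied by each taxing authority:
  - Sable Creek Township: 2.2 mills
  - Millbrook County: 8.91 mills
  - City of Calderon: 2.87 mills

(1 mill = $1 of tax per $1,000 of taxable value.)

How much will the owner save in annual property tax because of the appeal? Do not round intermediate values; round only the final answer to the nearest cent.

$835.60

Old assessed value = $295,008 × 0.855 = $252,231.84
New assessed value = $225,100 × 0.855 = $192,460.5
Combined rate = 0.0022 + 0.00891 + 0.00287 = 0.01398
Old tax = $252,231.84 × 0.01398 = $3,526.2011232
New tax = $192,460.5 × 0.01398 = $2,690.59779
Reduction = $3,526.2011232 − $2,690.59779 = $835.6033332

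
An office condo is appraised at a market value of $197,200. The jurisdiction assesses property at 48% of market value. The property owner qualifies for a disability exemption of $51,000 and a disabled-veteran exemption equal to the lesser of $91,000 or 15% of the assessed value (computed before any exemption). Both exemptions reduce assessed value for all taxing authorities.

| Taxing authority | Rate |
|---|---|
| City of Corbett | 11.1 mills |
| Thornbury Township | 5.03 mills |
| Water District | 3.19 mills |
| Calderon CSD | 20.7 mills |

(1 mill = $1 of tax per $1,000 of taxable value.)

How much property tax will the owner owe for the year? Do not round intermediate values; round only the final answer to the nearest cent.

Assessed value = $197,200 × 0.48 = $94,656
Disabled-veteran exemption = min($91,000, 15% × $94,656) = min($91,000, $14,198.4) = $14,198.4 (percentage binds)
Taxable value = $94,656 − $51,000 − $14,198.4 = $29,457.6
City of Corbett: $29,457.6 × 0.0111 = $326.97936
Thornbury Township: $29,457.6 × 0.00503 = $148.171728
Water District: $29,457.6 × 0.00319 = $93.969744
Calderon CSD: $29,457.6 × 0.0207 = $609.77232
Total = $1,178.893152

$1,178.89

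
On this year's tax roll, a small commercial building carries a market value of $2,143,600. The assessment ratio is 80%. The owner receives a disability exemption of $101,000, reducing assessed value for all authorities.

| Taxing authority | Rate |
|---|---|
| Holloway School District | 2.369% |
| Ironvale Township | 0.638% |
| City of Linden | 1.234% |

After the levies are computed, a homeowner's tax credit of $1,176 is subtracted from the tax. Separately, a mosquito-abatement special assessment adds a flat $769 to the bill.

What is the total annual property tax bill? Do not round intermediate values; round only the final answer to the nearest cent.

$68,037.65

Assessed value = $2,143,600 × 0.8 = $1,714,880
Taxable value = $1,714,880 − $101,000 = $1,613,880
Holloway School District: $1,613,880 × 0.02369 = $38,232.8172
Ironvale Township: $1,613,880 × 0.00638 = $10,296.5544
City of Linden: $1,613,880 × 0.01234 = $19,915.2792
Levies subtotal = $68,444.6508
After credit = $68,444.6508 − $1,176 = $67,268.6508
Total = $67,268.6508 + $769 = $68,037.6508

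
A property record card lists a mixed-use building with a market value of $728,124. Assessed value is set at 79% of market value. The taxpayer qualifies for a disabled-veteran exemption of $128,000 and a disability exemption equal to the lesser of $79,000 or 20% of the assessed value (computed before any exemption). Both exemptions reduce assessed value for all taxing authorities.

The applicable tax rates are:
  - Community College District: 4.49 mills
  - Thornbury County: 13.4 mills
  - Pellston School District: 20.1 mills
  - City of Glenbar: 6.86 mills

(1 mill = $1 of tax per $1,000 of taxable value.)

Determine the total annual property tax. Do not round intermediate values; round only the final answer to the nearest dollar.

Assessed value = $728,124 × 0.79 = $575,217.96
Disability exemption = min($79,000, 20% × $575,217.96) = min($79,000, $115,043.592) = $79,000 (dollar cap binds)
Taxable value = $575,217.96 − $128,000 − $79,000 = $368,217.96
Community College District: $368,217.96 × 0.00449 = $1,653.2986404
Thornbury County: $368,217.96 × 0.0134 = $4,934.120664
Pellston School District: $368,217.96 × 0.0201 = $7,401.180996
City of Glenbar: $368,217.96 × 0.00686 = $2,525.9752056
Total = $16,514.575506

$16,515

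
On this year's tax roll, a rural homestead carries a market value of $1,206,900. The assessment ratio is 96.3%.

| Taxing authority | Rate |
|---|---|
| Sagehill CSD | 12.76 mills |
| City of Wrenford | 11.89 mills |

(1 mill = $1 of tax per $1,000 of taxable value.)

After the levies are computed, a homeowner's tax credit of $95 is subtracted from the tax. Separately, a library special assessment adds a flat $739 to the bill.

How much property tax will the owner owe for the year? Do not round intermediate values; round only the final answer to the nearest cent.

Assessed value = $1,206,900 × 0.963 = $1,162,244.7
Sagehill CSD: $1,162,244.7 × 0.01276 = $14,830.242372
City of Wrenford: $1,162,244.7 × 0.01189 = $13,819.089483
Levies subtotal = $28,649.331855
After credit = $28,649.331855 − $95 = $28,554.331855
Total = $28,554.331855 + $739 = $29,293.331855

$29,293.33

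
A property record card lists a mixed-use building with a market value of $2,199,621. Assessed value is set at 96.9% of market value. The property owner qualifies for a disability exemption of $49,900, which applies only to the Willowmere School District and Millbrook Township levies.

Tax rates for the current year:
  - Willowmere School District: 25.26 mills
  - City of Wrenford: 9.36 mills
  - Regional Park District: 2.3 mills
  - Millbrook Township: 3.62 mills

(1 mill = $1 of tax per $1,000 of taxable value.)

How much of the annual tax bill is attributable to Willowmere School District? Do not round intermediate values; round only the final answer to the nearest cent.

Assessed value = $2,199,621 × 0.969 = $2,131,432.749
Willowmere School District taxable value = $2,131,432.749 − $49,900 = $2,081,532.749
Willowmere School District levy = $2,081,532.749 × 0.02526 = $52,579.51723974

$52,579.52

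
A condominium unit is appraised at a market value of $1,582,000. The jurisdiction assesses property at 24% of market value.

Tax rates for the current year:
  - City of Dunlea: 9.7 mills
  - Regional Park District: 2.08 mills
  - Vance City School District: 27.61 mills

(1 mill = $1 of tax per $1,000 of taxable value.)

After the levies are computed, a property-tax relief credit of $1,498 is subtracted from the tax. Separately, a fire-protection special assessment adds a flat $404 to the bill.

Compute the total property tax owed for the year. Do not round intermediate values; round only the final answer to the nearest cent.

$13,861.60

Assessed value = $1,582,000 × 0.24 = $379,680
City of Dunlea: $379,680 × 0.0097 = $3,682.896
Regional Park District: $379,680 × 0.00208 = $789.7344
Vance City School District: $379,680 × 0.02761 = $10,482.9648
Levies subtotal = $14,955.5952
After credit = $14,955.5952 − $1,498 = $13,457.5952
Total = $13,457.5952 + $404 = $13,861.5952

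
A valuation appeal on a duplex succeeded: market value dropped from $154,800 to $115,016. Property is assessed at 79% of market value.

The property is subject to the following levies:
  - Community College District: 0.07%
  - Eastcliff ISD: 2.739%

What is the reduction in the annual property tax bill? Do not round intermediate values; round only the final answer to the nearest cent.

$882.85

Old assessed value = $154,800 × 0.79 = $122,292
New assessed value = $115,016 × 0.79 = $90,862.64
Combined rate = 0.0007 + 0.02739 = 0.02809
Old tax = $122,292 × 0.02809 = $3,435.18228
New tax = $90,862.64 × 0.02809 = $2,552.3315576
Reduction = $3,435.18228 − $2,552.3315576 = $882.8507224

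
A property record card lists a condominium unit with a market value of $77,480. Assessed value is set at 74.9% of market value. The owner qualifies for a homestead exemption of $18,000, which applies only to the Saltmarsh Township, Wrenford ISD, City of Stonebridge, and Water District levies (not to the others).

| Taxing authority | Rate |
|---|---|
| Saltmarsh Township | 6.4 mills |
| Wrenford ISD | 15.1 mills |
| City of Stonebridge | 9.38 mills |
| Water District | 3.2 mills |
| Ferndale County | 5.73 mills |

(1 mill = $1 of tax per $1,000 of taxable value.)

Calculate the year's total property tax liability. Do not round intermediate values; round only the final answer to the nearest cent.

Assessed value = $77,480 × 0.749 = $58,032.52
Saltmarsh Township: ($58,032.52 − $18,000) × 0.0064 = $40,032.52 × 0.0064 = $256.208128
Wrenford ISD: ($58,032.52 − $18,000) × 0.0151 = $40,032.52 × 0.0151 = $604.491052
City of Stonebridge: ($58,032.52 − $18,000) × 0.00938 = $40,032.52 × 0.00938 = $375.5050376
Water District: ($58,032.52 − $18,000) × 0.0032 = $40,032.52 × 0.0032 = $128.104064
Ferndale County: $58,032.52 × 0.00573 = $332.5263396
Total = $1,696.8346212

$1,696.83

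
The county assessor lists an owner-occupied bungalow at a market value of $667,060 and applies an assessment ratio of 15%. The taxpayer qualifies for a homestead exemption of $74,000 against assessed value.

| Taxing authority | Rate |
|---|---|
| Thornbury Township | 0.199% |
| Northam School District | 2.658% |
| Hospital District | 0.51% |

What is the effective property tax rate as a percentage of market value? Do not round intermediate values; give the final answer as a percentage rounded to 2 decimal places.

0.13%

Assessed value = $667,060 × 0.15 = $100,059
Taxable value = $100,059 − $74,000 = $26,059
Thornbury Township: $26,059 × 0.00199 = $51.85741
Northam School District: $26,059 × 0.02658 = $692.64822
Hospital District: $26,059 × 0.0051 = $132.9009
Total tax = $877.40653
Effective rate = $877.40653 ÷ $667,060 = 0.13% of market value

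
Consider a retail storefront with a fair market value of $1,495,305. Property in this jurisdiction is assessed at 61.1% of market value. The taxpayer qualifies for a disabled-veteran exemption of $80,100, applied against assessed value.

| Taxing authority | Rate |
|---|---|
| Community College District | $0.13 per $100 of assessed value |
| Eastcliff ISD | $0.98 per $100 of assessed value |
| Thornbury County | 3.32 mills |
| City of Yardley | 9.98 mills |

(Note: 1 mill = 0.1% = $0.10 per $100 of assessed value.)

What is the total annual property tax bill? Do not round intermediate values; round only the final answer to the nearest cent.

Assessed value = $1,495,305 × 0.611 = $913,631.355
Taxable value = $913,631.355 − $80,100 = $833,531.355
Community College District: $833,531.355 × 0.0013 = $1,083.5907615
Eastcliff ISD: $833,531.355 × 0.0098 = $8,168.607279
Thornbury County: $833,531.355 × 0.00332 = $2,767.3240986
City of Yardley: $833,531.355 × 0.00998 = $8,318.6429229
Total = $20,338.165062

$20,338.17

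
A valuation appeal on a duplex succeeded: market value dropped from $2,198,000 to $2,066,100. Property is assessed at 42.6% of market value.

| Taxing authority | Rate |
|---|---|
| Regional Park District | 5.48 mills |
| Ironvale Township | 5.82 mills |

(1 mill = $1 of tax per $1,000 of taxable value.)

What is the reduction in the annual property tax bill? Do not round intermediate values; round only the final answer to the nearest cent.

$634.94

Old assessed value = $2,198,000 × 0.426 = $936,348
New assessed value = $2,066,100 × 0.426 = $880,158.6
Combined rate = 0.00548 + 0.00582 = 0.0113
Old tax = $936,348 × 0.0113 = $10,580.7324
New tax = $880,158.6 × 0.0113 = $9,945.79218
Reduction = $10,580.7324 − $9,945.79218 = $634.94022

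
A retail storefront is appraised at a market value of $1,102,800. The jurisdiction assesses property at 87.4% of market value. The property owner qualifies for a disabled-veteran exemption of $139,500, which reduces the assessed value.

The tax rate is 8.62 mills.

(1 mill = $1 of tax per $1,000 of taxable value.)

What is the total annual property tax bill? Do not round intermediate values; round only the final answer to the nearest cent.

Assessed value = $1,102,800 × 0.874 = $963,847.2
Taxable value = $963,847.2 − $139,500 = $824,347.2
Tax = $824,347.2 × 0.00862 = $7,105.872864

$7,105.87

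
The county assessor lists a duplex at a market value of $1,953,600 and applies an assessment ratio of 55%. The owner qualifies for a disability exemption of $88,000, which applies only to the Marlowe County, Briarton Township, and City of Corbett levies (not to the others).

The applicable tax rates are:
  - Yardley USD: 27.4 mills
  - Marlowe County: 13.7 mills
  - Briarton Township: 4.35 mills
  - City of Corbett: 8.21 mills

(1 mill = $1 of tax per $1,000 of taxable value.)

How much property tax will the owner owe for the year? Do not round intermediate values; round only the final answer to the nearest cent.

Assessed value = $1,953,600 × 0.55 = $1,074,480
Yardley USD: $1,074,480 × 0.0274 = $29,440.752
Marlowe County: ($1,074,480 − $88,000) × 0.0137 = $986,480 × 0.0137 = $13,514.776
Briarton Township: ($1,074,480 − $88,000) × 0.00435 = $986,480 × 0.00435 = $4,291.188
City of Corbett: ($1,074,480 − $88,000) × 0.00821 = $986,480 × 0.00821 = $8,099.0008
Total = $55,345.7168

$55,345.72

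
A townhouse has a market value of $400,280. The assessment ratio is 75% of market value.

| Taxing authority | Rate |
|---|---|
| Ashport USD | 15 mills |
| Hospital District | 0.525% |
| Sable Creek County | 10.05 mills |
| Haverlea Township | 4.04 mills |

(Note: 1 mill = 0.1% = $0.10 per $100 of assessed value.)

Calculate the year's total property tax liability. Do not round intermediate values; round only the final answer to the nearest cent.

Assessed value = $400,280 × 0.75 = $300,210
Ashport USD: $300,210 × 0.015 = $4,503.15
Hospital District: $300,210 × 0.00525 = $1,576.1025
Sable Creek County: $300,210 × 0.01005 = $3,017.1105
Haverlea Township: $300,210 × 0.00404 = $1,212.8484
Total = $10,309.2114

$10,309.21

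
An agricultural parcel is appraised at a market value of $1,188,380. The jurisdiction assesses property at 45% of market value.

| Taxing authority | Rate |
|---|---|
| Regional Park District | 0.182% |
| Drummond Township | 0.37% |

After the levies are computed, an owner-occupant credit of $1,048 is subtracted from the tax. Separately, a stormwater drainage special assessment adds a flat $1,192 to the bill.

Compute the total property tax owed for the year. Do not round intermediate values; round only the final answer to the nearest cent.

Assessed value = $1,188,380 × 0.45 = $534,771
Regional Park District: $534,771 × 0.00182 = $973.28322
Drummond Township: $534,771 × 0.0037 = $1,978.6527
Levies subtotal = $2,951.93592
After credit = $2,951.93592 − $1,048 = $1,903.93592
Total = $1,903.93592 + $1,192 = $3,095.93592

$3,095.94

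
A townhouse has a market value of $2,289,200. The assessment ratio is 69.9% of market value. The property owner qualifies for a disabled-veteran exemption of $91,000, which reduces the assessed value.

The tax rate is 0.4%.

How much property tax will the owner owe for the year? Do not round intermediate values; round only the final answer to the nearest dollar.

Assessed value = $2,289,200 × 0.699 = $1,600,150.8
Taxable value = $1,600,150.8 − $91,000 = $1,509,150.8
Tax = $1,509,150.8 × 0.004 = $6,036.6032

$6,037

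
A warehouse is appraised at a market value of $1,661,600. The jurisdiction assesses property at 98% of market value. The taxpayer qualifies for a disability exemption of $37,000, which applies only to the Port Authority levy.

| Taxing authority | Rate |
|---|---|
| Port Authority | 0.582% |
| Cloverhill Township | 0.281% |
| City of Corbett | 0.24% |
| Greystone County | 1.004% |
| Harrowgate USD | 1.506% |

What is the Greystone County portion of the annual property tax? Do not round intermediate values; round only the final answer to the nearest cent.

$16,348.81

Assessed value = $1,661,600 × 0.98 = $1,628,368
Greystone County taxable value = $1,628,368 (exemption does not apply)
Greystone County levy = $1,628,368 × 0.01004 = $16,348.81472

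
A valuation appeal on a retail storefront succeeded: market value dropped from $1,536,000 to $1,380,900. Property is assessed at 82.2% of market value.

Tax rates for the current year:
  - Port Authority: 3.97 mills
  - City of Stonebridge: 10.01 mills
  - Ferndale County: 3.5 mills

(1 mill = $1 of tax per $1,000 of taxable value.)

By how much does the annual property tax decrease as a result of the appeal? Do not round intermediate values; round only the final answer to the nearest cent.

$2,228.56

Old assessed value = $1,536,000 × 0.822 = $1,262,592
New assessed value = $1,380,900 × 0.822 = $1,135,099.8
Combined rate = 0.00397 + 0.01001 + 0.0035 = 0.01748
Old tax = $1,262,592 × 0.01748 = $22,070.10816
New tax = $1,135,099.8 × 0.01748 = $19,841.544504
Reduction = $22,070.10816 − $19,841.544504 = $2,228.563656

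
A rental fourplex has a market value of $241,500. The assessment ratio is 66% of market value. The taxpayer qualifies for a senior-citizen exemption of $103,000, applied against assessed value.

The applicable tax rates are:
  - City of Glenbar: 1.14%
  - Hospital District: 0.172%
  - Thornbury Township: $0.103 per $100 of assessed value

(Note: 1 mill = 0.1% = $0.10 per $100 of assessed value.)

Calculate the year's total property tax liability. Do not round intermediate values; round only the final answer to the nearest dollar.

Assessed value = $241,500 × 0.66 = $159,390
Taxable value = $159,390 − $103,000 = $56,390
City of Glenbar: $56,390 × 0.0114 = $642.846
Hospital District: $56,390 × 0.00172 = $96.9908
Thornbury Township: $56,390 × 0.00103 = $58.0817
Total = $797.9185

$798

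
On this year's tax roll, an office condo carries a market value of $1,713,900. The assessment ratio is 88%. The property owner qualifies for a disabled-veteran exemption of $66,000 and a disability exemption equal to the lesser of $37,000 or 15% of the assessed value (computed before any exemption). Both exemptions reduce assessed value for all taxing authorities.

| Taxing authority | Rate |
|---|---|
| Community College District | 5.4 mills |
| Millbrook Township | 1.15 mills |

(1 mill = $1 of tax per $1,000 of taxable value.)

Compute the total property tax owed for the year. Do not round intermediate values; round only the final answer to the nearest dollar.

Assessed value = $1,713,900 × 0.88 = $1,508,232
Disability exemption = min($37,000, 15% × $1,508,232) = min($37,000, $226,234.8) = $37,000 (dollar cap binds)
Taxable value = $1,508,232 − $66,000 − $37,000 = $1,405,232
Community College District: $1,405,232 × 0.0054 = $7,588.2528
Millbrook Township: $1,405,232 × 0.00115 = $1,616.0168
Total = $9,204.2696

$9,204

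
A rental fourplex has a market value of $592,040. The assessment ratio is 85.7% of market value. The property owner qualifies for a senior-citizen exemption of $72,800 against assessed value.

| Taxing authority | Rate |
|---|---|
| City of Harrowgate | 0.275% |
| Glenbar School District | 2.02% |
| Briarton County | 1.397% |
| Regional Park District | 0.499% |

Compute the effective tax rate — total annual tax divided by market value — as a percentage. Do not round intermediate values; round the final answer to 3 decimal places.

Assessed value = $592,040 × 0.857 = $507,378.28
Taxable value = $507,378.28 − $72,800 = $434,578.28
City of Harrowgate: $434,578.28 × 0.00275 = $1,195.09027
Glenbar School District: $434,578.28 × 0.0202 = $8,778.481256
Briarton County: $434,578.28 × 0.01397 = $6,071.0585716
Regional Park District: $434,578.28 × 0.00499 = $2,168.5456172
Total tax = $18,213.1757148
Effective rate = $18,213.1757148 ÷ $592,040 = 3.076% of market value

3.076%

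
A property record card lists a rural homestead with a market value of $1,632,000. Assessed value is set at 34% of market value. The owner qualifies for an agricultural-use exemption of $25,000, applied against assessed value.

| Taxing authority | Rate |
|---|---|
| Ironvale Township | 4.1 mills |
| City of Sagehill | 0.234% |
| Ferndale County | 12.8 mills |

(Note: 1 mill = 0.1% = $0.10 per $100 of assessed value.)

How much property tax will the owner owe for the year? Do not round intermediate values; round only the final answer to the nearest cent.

Assessed value = $1,632,000 × 0.34 = $554,880
Taxable value = $554,880 − $25,000 = $529,880
Ironvale Township: $529,880 × 0.0041 = $2,172.508
City of Sagehill: $529,880 × 0.00234 = $1,239.9192
Ferndale County: $529,880 × 0.0128 = $6,782.464
Total = $10,194.8912

$10,194.89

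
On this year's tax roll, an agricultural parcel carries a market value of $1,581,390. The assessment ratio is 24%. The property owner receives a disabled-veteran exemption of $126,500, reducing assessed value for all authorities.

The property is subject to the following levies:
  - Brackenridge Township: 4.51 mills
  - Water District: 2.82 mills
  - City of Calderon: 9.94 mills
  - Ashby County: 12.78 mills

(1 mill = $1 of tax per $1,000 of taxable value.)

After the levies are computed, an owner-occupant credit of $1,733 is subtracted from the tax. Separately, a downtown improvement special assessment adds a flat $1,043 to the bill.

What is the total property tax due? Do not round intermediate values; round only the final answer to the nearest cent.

Assessed value = $1,581,390 × 0.24 = $379,533.6
Taxable value = $379,533.6 − $126,500 = $253,033.6
Brackenridge Township: $253,033.6 × 0.00451 = $1,141.181536
Water District: $253,033.6 × 0.00282 = $713.554752
City of Calderon: $253,033.6 × 0.00994 = $2,515.153984
Ashby County: $253,033.6 × 0.01278 = $3,233.769408
Levies subtotal = $7,603.65968
After credit = $7,603.65968 − $1,733 = $5,870.65968
Total = $5,870.65968 + $1,043 = $6,913.65968

$6,913.66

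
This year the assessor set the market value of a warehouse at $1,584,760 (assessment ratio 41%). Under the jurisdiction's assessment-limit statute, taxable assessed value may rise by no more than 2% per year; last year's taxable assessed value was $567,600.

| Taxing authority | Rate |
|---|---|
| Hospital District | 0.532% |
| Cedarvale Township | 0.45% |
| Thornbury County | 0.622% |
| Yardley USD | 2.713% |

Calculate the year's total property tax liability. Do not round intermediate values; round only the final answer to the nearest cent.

Uncapped assessed value = $1,584,760 × 0.41 = $649,751.6
Cap limit = $567,600 × 1.02 = $578,952
Taxable assessed value = min($649,751.6, $578,952) = $578,952 (cap binds)
Hospital District: $578,952 × 0.00532 = $3,080.02464
Cedarvale Township: $578,952 × 0.0045 = $2,605.284
Thornbury County: $578,952 × 0.00622 = $3,601.08144
Yardley USD: $578,952 × 0.02713 = $15,706.96776
Total = $24,993.35784

$24,993.36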